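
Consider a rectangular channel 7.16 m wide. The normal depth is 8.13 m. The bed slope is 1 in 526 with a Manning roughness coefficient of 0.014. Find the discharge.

Flow area A = b·y = 7.16 × 8.13 = 58.21 m². Wetted perimeter P = b + 2y = 7.16 + 2×8.13 = 23.42 m.
Hydraulic radius R = A/P = 58.21/23.42 = 2.486 m.
Manning's equation: Q = (1/n) A R^(2/3) S^(1/2) = (1/0.014) × 58.21 × 2.486^(2/3) × 0.001901^(1/2) = 333 m³/s.

Q = 333 m³/s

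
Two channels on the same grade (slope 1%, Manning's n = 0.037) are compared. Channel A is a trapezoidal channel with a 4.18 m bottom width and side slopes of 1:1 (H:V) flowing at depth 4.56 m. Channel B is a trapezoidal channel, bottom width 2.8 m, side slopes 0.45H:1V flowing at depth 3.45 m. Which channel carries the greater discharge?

channel A

Channel A: With bottom width b = 4.18 m and side slope z = 1: A = (b + zy)y = (4.18 + 1×4.56)×4.56 = 39.85 m²; P = b + 2y√(1+z²) = 4.18 + 2×4.56×1.414 = 17.08 m. Hydraulic radius R = A/P = 39.85/17.08 = 2.334 m. Q_A = (1/0.037)·39.85·2.334^(2/3)·√0.01 = 189.5 m³/s.
Channel B: With bottom width b = 2.8 m and side slope z = 0.45: A = (b + zy)y = (2.8 + 0.45×3.45)×3.45 = 15.02 m²; P = b + 2y√(1+z²) = 2.8 + 2×3.45×1.097 = 10.37 m. Hydraulic radius R = A/P = 15.02/10.37 = 1.449 m. Q_B = (1/0.037)·15.02·1.449^(2/3)·√0.01 = 51.96 m³/s.
Q_A = 189.5 m³/s vs Q_B = 51.96 m³/s, so channel A carries more.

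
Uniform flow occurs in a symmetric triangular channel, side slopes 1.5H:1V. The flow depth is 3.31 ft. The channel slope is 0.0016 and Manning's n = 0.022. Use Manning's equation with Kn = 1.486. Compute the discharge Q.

For a triangular section with side slope z = 1.5: A = zy² = 1.5×3.31² = 16.43 ft²; P = 2y√(1+z²) = 2×3.31×1.803 = 11.93 ft.
Hydraulic radius R = A/P = 16.43/11.93 = 1.377 ft.
Manning's equation: Q = (1.486/n) A R^(2/3) S^(1/2) = (1.486/0.022) × 16.43 × 1.377^(2/3) × 0.0016^(1/2) = 55 ft³/s.

Q = 55 ft³/s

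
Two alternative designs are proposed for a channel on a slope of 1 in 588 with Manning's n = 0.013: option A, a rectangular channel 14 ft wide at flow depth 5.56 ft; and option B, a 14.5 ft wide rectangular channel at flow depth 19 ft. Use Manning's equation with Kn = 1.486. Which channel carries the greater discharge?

channel B

Channel A: Flow area A = b·y = 14 × 5.56 = 77.84 ft². Wetted perimeter P = b + 2y = 14 + 2×5.56 = 25.12 ft. Hydraulic radius R = A/P = 77.84/25.12 = 3.099 ft. Q_A = (1.486/0.013)·77.84·3.099^(2/3)·√0.001701 = 779.9 ft³/s.
Channel B: Flow area A = b·y = 14.5 × 19 = 275.5 ft². Wetted perimeter P = b + 2y = 14.5 + 2×19 = 52.5 ft. Hydraulic radius R = A/P = 275.5/52.5 = 5.248 ft. Q_B = (1.486/0.013)·275.5·5.248^(2/3)·√0.001701 = 3922 ft³/s.
Q_A = 779.9 ft³/s vs Q_B = 3922 ft³/s, so channel B carries more.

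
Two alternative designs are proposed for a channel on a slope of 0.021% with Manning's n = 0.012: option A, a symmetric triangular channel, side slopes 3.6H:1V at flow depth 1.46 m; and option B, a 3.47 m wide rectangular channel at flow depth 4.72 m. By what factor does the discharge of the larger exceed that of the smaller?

3.16

Channel A: For a triangular section with side slope z = 3.6: A = zy² = 3.6×1.46² = 7.674 m²; P = 2y√(1+z²) = 2×1.46×3.736 = 10.91 m. Hydraulic radius R = A/P = 7.674/10.91 = 0.7034 m. Q_A = (1/0.012)·7.674·0.7034^(2/3)·√0.00021 = 7.329 m³/s.
Channel B: Flow area A = b·y = 3.47 × 4.72 = 16.38 m². Wetted perimeter P = b + 2y = 3.47 + 2×4.72 = 12.91 m. Hydraulic radius R = A/P = 16.38/12.91 = 1.269 m. Q_B = (1/0.012)·16.38·1.269^(2/3)·√0.00021 = 23.18 m³/s.
The larger discharge is 23.18 m³/s and the smaller is 7.329 m³/s; the ratio is 3.16.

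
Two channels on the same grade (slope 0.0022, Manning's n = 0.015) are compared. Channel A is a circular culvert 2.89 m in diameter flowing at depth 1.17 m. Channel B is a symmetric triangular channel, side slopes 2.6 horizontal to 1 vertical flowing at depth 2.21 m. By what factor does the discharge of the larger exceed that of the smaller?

7.12

Channel A: For a circular section of diameter D = 2.89 m at depth y = 1.17 m, the central angle is θ = 2 arccos(1 − 2y/D) = 2.759 rad. Then A = (D²/8)(θ − sin θ) = 2.49 m² and P = Dθ/2 = 3.986 m. Hydraulic radius R = A/P = 2.49/3.986 = 0.6246 m. Q_A = (1/0.015)·2.49·0.6246^(2/3)·√0.0022 = 5.689 m³/s.
Channel B: For a triangular section with side slope z = 2.6: A = zy² = 2.6×2.21² = 12.7 m²; P = 2y√(1+z²) = 2×2.21×2.786 = 12.31 m. Hydraulic radius R = A/P = 12.7/12.31 = 1.031 m. Q_B = (1/0.015)·12.7·1.031^(2/3)·√0.0022 = 40.53 m³/s.
The larger discharge is 40.53 m³/s and the smaller is 5.689 m³/s; the ratio is 7.12.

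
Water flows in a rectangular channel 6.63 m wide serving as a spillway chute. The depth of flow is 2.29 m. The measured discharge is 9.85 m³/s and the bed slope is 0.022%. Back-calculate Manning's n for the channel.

n = 0.028

Flow area A = b·y = 6.63 × 2.29 = 15.18 m². Wetted perimeter P = b + 2y = 6.63 + 2×2.29 = 11.21 m.
Hydraulic radius R = A/P = 15.18/11.21 = 1.354 m.
Rearranging Manning's equation: n = (1/Q) A R^(2/3) S^(1/2) = (1/9.85) × 15.18 × 1.354^(2/3) × √0.00022 = 0.028.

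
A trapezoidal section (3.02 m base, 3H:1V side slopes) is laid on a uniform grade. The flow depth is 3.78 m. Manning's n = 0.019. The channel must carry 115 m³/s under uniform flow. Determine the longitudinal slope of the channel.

S = 0.000636

With bottom width b = 3.02 m and side slope z = 3: A = (b + zy)y = (3.02 + 3×3.78)×3.78 = 54.28 m²; P = b + 2y√(1+z²) = 3.02 + 2×3.78×3.162 = 26.93 m.
Hydraulic radius R = A/P = 54.28/26.93 = 2.016 m.
From Manning's equation, S = [nQ / (1 A R^(2/3))]² = [0.019 × 115 / (1 × 54.28 × 2.016^(2/3))]² = 0.000636.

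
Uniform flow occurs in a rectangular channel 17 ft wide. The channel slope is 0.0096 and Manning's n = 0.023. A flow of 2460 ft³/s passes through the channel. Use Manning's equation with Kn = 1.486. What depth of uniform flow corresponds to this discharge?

y_n = 8.66 ft

Manning's equation rearranged: A R^(2/3) = nQ / (1.486·√S) = 0.023 × 2460 / (1.486 × √0.0096) = 388.6.
Trying y = 9.41 ft: A R^(2/3) = 433.8 — too large.
Trying y = 6.83 ft: A R^(2/3) = 282.1 — too small.
Trying y = 8.66 ft: A R^(2/3) = 388.7 — close enough.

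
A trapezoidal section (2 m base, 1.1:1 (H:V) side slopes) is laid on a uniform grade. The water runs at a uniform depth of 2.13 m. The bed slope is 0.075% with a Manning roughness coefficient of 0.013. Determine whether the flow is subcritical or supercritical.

With bottom width b = 2 m and side slope z = 1.1: A = (b + zy)y = (2 + 1.1×2.13)×2.13 = 9.251 m²; P = b + 2y√(1+z²) = 2 + 2×2.13×1.487 = 8.333 m.
Hydraulic radius R = A/P = 9.251/8.333 = 1.11 m.
V = (1/n) R^(2/3) √S = (1/0.013) × 1.11^(2/3) × √0.00075 = 2.259 m/s. Hydraulic depth D_h = A/T = 9.251/6.686 = 1.384 m.
Froude number Fr = V/√(g·D_h) = 2.259/√(9.81×1.384) = 0.613, which is less than 1, so the flow is subcritical.

subcritical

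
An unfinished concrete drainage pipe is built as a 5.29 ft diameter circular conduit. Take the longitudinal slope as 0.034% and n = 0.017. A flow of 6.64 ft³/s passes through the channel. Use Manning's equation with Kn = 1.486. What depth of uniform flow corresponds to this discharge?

y_n = 1.41 ft

Manning's equation rearranged: A R^(2/3) = nQ / (1.486·√S) = 0.017 × 6.64 / (1.486 × √0.00034) = 4.12.
Trying y = 1.07 ft: A R^(2/3) = 2.373 — low.
Trying y = 1.41 ft: A R^(2/3) = 4.117 — ≈ 4.12.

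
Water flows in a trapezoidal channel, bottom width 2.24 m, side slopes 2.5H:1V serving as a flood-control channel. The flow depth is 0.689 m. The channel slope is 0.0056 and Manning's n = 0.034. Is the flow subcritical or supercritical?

With bottom width b = 2.24 m and side slope z = 2.5: A = (b + zy)y = (2.24 + 2.5×0.689)×0.689 = 2.73 m²; P = b + 2y√(1+z²) = 2.24 + 2×0.689×2.693 = 5.95 m.
Hydraulic radius R = A/P = 2.73/5.95 = 0.4588 m.
V = (1/n) R^(2/3) √S = (1/0.034) × 0.4588^(2/3) × √0.0056 = 1.309 m/s. Hydraulic depth D_h = A/T = 2.73/5.685 = 0.4802 m.
Froude number Fr = V/√(g·D_h) = 1.309/√(9.81×0.4802) = 0.603, which is less than 1, so the flow is subcritical.

subcritical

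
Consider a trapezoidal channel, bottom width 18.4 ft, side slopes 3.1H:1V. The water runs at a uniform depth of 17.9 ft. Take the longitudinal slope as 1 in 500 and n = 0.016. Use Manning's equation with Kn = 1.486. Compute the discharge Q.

With bottom width b = 18.4 ft and side slope z = 3.1: A = (b + zy)y = (18.4 + 3.1×17.9)×17.9 = 1323 ft²; P = b + 2y√(1+z²) = 18.4 + 2×17.9×3.257 = 135 ft.
Hydraulic radius R = A/P = 1323/135 = 9.796 ft.
Manning's equation: Q = (1.486/n) A R^(2/3) S^(1/2) = (1.486/0.016) × 1323 × 9.796^(2/3) × 0.002^(1/2) = 25200 ft³/s.

Q = 25200 ft³/s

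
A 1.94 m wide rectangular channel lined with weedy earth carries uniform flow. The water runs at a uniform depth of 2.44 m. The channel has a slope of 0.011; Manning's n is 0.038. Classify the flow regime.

Flow area A = b·y = 1.94 × 2.44 = 4.734 m². Wetted perimeter P = b + 2y = 1.94 + 2×2.44 = 6.82 m.
Hydraulic radius R = A/P = 4.734/6.82 = 0.6941 m.
V = (1/n) R^(2/3) √S = (1/0.038) × 0.6941^(2/3) × √0.011 = 2.164 m/s. Hydraulic depth D_h = A/T = 4.734/1.94 = 2.44 m.
Froude number Fr = V/√(g·D_h) = 2.164/√(9.81×2.44) = 0.442, which is less than 1, so the flow is subcritical.

subcritical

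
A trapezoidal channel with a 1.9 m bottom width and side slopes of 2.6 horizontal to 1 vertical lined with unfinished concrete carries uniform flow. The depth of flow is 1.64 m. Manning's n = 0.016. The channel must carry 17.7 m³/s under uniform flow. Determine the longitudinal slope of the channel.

With bottom width b = 1.9 m and side slope z = 2.6: A = (b + zy)y = (1.9 + 2.6×1.64)×1.64 = 10.11 m²; P = b + 2y√(1+z²) = 1.9 + 2×1.64×2.786 = 11.04 m.
Hydraulic radius R = A/P = 10.11/11.04 = 0.9159 m.
From Manning's equation, S = [nQ / (1 A R^(2/3))]² = [0.016 × 17.7 / (1 × 10.11 × 0.9159^(2/3))]² = 0.000882.

S = 0.000882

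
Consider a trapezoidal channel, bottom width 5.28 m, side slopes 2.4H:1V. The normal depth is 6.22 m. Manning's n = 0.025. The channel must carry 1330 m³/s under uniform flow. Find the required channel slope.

With bottom width b = 5.28 m and side slope z = 2.4: A = (b + zy)y = (5.28 + 2.4×6.22)×6.22 = 125.7 m²; P = b + 2y√(1+z²) = 5.28 + 2×6.22×2.6 = 37.62 m.
Hydraulic radius R = A/P = 125.7/37.62 = 3.341 m.
From Manning's equation, S = [nQ / (1 A R^(2/3))]² = [0.025 × 1330 / (1 × 125.7 × 3.341^(2/3))]² = 0.014.

S = 0.014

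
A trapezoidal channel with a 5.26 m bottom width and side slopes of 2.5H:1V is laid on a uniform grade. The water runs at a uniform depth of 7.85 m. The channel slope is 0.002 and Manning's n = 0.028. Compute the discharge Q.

Q = 801 m³/s

With bottom width b = 5.26 m and side slope z = 2.5: A = (b + zy)y = (5.26 + 2.5×7.85)×7.85 = 195.3 m²; P = b + 2y√(1+z²) = 5.26 + 2×7.85×2.693 = 47.53 m.
Hydraulic radius R = A/P = 195.3/47.53 = 4.11 m.
Manning's equation: Q = (1/n) A R^(2/3) S^(1/2) = (1/0.028) × 195.3 × 4.11^(2/3) × 0.002^(1/2) = 801 m³/s.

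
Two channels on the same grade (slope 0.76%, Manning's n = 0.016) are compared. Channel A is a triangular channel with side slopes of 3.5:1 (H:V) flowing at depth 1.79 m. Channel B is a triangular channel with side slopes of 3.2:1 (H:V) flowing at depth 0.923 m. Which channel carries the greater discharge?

channel A

Channel A: For a triangular section with side slope z = 3.5: A = zy² = 3.5×1.79² = 11.21 m²; P = 2y√(1+z²) = 2×1.79×3.64 = 13.03 m. Hydraulic radius R = A/P = 11.21/13.03 = 0.8606 m. Q_A = (1/0.016)·11.21·0.8606^(2/3)·√0.0076 = 55.28 m³/s.
Channel B: For a triangular section with side slope z = 3.2: A = zy² = 3.2×0.923² = 2.726 m²; P = 2y√(1+z²) = 2×0.923×3.353 = 6.189 m. Hydraulic radius R = A/P = 2.726/6.189 = 0.4405 m. Q_B = (1/0.016)·2.726·0.4405^(2/3)·√0.0076 = 8.599 m³/s.
Q_A = 55.28 m³/s vs Q_B = 8.599 m³/s, so channel A carries more.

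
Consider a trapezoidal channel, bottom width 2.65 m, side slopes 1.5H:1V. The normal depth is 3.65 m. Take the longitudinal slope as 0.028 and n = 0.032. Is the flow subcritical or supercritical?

supercritical

With bottom width b = 2.65 m and side slope z = 1.5: A = (b + zy)y = (2.65 + 1.5×3.65)×3.65 = 29.66 m²; P = b + 2y√(1+z²) = 2.65 + 2×3.65×1.803 = 15.81 m.
Hydraulic radius R = A/P = 29.66/15.81 = 1.876 m.
V = (1/n) R^(2/3) √S = (1/0.032) × 1.876^(2/3) × √0.028 = 7.953 m/s. Hydraulic depth D_h = A/T = 29.66/13.6 = 2.181 m.
Froude number Fr = V/√(g·D_h) = 7.953/√(9.81×2.181) = 1.72, which is greater than 1, so the flow is supercritical.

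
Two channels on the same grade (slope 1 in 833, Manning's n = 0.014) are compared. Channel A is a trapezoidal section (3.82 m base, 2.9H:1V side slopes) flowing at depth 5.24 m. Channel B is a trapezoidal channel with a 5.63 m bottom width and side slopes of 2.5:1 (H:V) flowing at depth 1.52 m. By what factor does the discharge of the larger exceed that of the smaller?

Channel A: With bottom width b = 3.82 m and side slope z = 2.9: A = (b + zy)y = (3.82 + 2.9×5.24)×5.24 = 99.64 m²; P = b + 2y√(1+z²) = 3.82 + 2×5.24×3.068 = 35.97 m. Hydraulic radius R = A/P = 99.64/35.97 = 2.77 m. Q_A = (1/0.014)·99.64·2.77^(2/3)·√0.0012 = 486.4 m³/s.
Channel B: With bottom width b = 5.63 m and side slope z = 2.5: A = (b + zy)y = (5.63 + 2.5×1.52)×1.52 = 14.33 m²; P = b + 2y√(1+z²) = 5.63 + 2×1.52×2.693 = 13.82 m. Hydraulic radius R = A/P = 14.33/13.82 = 1.038 m. Q_B = (1/0.014)·14.33·1.038^(2/3)·√0.0012 = 36.36 m³/s.
The larger discharge is 486.4 m³/s and the smaller is 36.36 m³/s; the ratio is 13.4.

13.4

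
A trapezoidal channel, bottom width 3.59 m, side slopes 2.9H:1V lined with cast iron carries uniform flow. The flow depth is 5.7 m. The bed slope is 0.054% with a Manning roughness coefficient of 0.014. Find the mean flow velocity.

V = 3.43 m/s

With bottom width b = 3.59 m and side slope z = 2.9: A = (b + zy)y = (3.59 + 2.9×5.7)×5.7 = 114.7 m²; P = b + 2y√(1+z²) = 3.59 + 2×5.7×3.068 = 38.56 m.
Hydraulic radius R = A/P = 114.7/38.56 = 2.974 m.
From Manning's equation, V = (1/n) R^(2/3) S^(1/2) = (1/0.014) × 2.974^(2/3) × 0.00054^(1/2) = 3.43 m/s.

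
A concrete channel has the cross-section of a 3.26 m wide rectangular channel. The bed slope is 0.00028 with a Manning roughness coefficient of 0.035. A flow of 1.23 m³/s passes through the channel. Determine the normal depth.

Manning's equation rearranged: A R^(2/3) = nQ / (1·√S) = 0.035 × 1.23 / (√0.00028) = 2.573.
Try y = 1.21 m: A R^(2/3) = 3.093 — over.
Try y = 0.915 m: A R^(2/3) = 2.089 — short.
Try y = 1.06 m: A R^(2/3) = 2.572 — matches.

y_n = 1.06 m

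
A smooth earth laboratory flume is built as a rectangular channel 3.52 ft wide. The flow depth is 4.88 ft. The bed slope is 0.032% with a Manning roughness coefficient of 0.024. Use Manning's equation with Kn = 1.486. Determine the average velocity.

Flow area A = b·y = 3.52 × 4.88 = 17.18 ft². Wetted perimeter P = b + 2y = 3.52 + 2×4.88 = 13.28 ft.
Hydraulic radius R = A/P = 17.18/13.28 = 1.293 ft.
From Manning's equation, V = (1.486/n) R^(2/3) S^(1/2) = (1.486/0.024) × 1.293^(2/3) × 0.00032^(1/2) = 1.31 ft/s.

V = 1.31 ft/s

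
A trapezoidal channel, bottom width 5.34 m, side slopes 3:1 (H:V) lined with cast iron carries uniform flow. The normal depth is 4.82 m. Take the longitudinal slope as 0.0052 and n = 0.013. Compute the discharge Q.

Q = 1020 m³/s

With bottom width b = 5.34 m and side slope z = 3: A = (b + zy)y = (5.34 + 3×4.82)×4.82 = 95.44 m²; P = b + 2y√(1+z²) = 5.34 + 2×4.82×3.162 = 35.82 m.
Hydraulic radius R = A/P = 95.44/35.82 = 2.664 m.
Manning's equation: Q = (1/n) A R^(2/3) S^(1/2) = (1/0.013) × 95.44 × 2.664^(2/3) × 0.0052^(1/2) = 1020 m³/s.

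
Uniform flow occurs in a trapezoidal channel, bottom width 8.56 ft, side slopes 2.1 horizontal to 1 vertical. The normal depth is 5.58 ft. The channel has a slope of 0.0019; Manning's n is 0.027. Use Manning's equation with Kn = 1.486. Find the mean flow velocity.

With bottom width b = 8.56 ft and side slope z = 2.1: A = (b + zy)y = (8.56 + 2.1×5.58)×5.58 = 113.2 ft²; P = b + 2y√(1+z²) = 8.56 + 2×5.58×2.326 = 34.52 ft.
Hydraulic radius R = A/P = 113.2/34.52 = 3.278 ft.
From Manning's equation, V = (1.486/n) R^(2/3) S^(1/2) = (1.486/0.027) × 3.278^(2/3) × 0.0019^(1/2) = 5.29 ft/s.

V = 5.29 ft/s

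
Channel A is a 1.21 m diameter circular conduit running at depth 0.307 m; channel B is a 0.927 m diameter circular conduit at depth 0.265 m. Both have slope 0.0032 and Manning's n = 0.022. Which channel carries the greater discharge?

Channel A: For a circular section of diameter D = 1.21 m at depth y = 0.307 m, the central angle is θ = 2 arccos(1 − 2y/D) = 2.112 rad. Then A = (D²/8)(θ − sin θ) = 0.2295 m² and P = Dθ/2 = 1.277 m. Hydraulic radius R = A/P = 0.2295/1.277 = 0.1797 m. Q_A = (1/0.022)·0.2295·0.1797^(2/3)·√0.0032 = 0.1879 m³/s.
Channel B: For a circular section of diameter D = 0.927 m at depth y = 0.265 m, the central angle is θ = 2 arccos(1 − 2y/D) = 2.256 rad. Then A = (D²/8)(θ − sin θ) = 0.1592 m² and P = Dθ/2 = 1.046 m. Hydraulic radius R = A/P = 0.1592/1.046 = 0.1523 m. Q_B = (1/0.022)·0.1592·0.1523^(2/3)·√0.0032 = 0.1167 m³/s.
Q_A = 0.1879 m³/s vs Q_B = 0.1167 m³/s, so channel A carries more.

channel A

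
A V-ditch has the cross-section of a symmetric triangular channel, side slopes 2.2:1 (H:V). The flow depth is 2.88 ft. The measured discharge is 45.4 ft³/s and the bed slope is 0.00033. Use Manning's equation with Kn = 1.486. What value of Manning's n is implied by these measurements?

n = 0.013

For a triangular section with side slope z = 2.2: A = zy² = 2.2×2.88² = 18.25 ft²; P = 2y√(1+z²) = 2×2.88×2.417 = 13.92 ft.
Hydraulic radius R = A/P = 18.25/13.92 = 1.311 ft.
Rearranging Manning's equation: n = (1.486/Q) A R^(2/3) S^(1/2) = (1.486/45.4) × 18.25 × 1.311^(2/3) × √0.00033 = 0.013.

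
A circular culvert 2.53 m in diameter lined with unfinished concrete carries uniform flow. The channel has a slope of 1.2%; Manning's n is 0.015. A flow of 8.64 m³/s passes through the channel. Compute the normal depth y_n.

y_n = 0.983 m

Manning's equation rearranged: A R^(2/3) = nQ / (1·√S) = 0.015 × 8.64 / (√0.012) = 1.183.
Try y = 1.15 m: A R^(2/3) = 1.571 — too large.
Try y = 0.983 m: A R^(2/3) = 1.183 — close enough.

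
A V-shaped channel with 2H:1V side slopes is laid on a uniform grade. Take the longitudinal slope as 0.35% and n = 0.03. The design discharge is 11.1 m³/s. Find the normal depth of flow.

Manning's equation rearranged: A R^(2/3) = nQ / (1·√S) = 0.03 × 11.1 / (√0.0035) = 5.629.
At y = 1.61 m: A R^(2/3) = 4.165 — too small.
At y = 2.21 m: A R^(2/3) = 9.692 — too large.
At y = 1.8 m: A R^(2/3) = 5.607 — ≈ 5.629.

y_n = 1.8 m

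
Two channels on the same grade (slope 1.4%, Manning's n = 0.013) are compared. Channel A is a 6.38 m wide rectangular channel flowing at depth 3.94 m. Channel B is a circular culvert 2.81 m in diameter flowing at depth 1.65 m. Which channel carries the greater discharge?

channel A

Channel A: Flow area A = b·y = 6.38 × 3.94 = 25.14 m². Wetted perimeter P = b + 2y = 6.38 + 2×3.94 = 14.26 m. Hydraulic radius R = A/P = 25.14/14.26 = 1.763 m. Q_A = (1/0.013)·25.14·1.763^(2/3)·√0.014 = 333.9 m³/s.
Channel B: For a circular section of diameter D = 2.81 m at depth y = 1.65 m, the central angle is θ = 2 arccos(1 − 2y/D) = 3.492 rad. Then A = (D²/8)(θ − sin θ) = 3.786 m² and P = Dθ/2 = 4.906 m. Hydraulic radius R = A/P = 3.786/4.906 = 0.7716 m. Q_B = (1/0.013)·3.786·0.7716^(2/3)·√0.014 = 28.99 m³/s.
Q_A = 333.9 m³/s vs Q_B = 28.99 m³/s, so channel A carries more.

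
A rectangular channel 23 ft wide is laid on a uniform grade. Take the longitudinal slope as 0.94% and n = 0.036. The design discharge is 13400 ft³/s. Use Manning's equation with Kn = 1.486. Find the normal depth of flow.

Manning's equation rearranged: A R^(2/3) = nQ / (1.486·√S) = 0.036 × 13400 / (1.486 × √0.0094) = 3348.
At y = 27.9 ft: A R^(2/3) = 2597 — short.
At y = 41.2 ft: A R^(2/3) = 4097 — over.
At y = 34.6 ft: A R^(2/3) = 3349 — ≈ 3348.

y_n = 34.6 ft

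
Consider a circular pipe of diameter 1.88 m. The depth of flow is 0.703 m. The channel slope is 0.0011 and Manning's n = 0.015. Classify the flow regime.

subcritical

For a circular section of diameter D = 1.88 m at depth y = 0.703 m, the central angle is θ = 2 arccos(1 − 2y/D) = 2.632 rad. Then A = (D²/8)(θ − sin θ) = 0.9472 m² and P = Dθ/2 = 2.474 m.
Hydraulic radius R = A/P = 0.9472/2.474 = 0.3829 m.
V = (1/n) R^(2/3) √S = (1/0.015) × 0.3829^(2/3) × √0.0011 = 1.166 m/s. Hydraulic depth D_h = A/T = 0.9472/1.819 = 0.5206 m.
Froude number Fr = V/√(g·D_h) = 1.166/√(9.81×0.5206) = 0.516, which is less than 1, so the flow is subcritical.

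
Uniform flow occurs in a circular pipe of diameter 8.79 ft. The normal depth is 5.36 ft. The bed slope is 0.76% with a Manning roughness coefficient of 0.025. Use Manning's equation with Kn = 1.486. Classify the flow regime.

For a circular section of diameter D = 8.79 ft at depth y = 5.36 ft, the central angle is θ = 2 arccos(1 − 2y/D) = 3.584 rad. Then A = (D²/8)(θ − sin θ) = 38.76 ft² and P = Dθ/2 = 15.75 ft.
Hydraulic radius R = A/P = 38.76/15.75 = 2.46 ft.
V = (1.486/n) R^(2/3) √S = (1.486/0.025) × 2.46^(2/3) × √0.0076 = 9.443 ft/s. Hydraulic depth D_h = A/T = 38.76/8.575 = 4.519 ft.
Froude number Fr = V/√(g·D_h) = 9.443/√(32.2×4.519) = 0.783, which is less than 1, so the flow is subcritical.

subcritical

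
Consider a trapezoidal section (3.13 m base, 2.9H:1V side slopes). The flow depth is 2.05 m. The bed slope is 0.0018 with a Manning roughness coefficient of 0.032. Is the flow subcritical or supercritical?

subcritical

With bottom width b = 3.13 m and side slope z = 2.9: A = (b + zy)y = (3.13 + 2.9×2.05)×2.05 = 18.6 m²; P = b + 2y√(1+z²) = 3.13 + 2×2.05×3.068 = 15.71 m.
Hydraulic radius R = A/P = 18.6/15.71 = 1.184 m.
V = (1/n) R^(2/3) √S = (1/0.032) × 1.184^(2/3) × √0.0018 = 1.484 m/s. Hydraulic depth D_h = A/T = 18.6/15.02 = 1.239 m.
Froude number Fr = V/√(g·D_h) = 1.484/√(9.81×1.239) = 0.426, which is less than 1, so the flow is subcritical.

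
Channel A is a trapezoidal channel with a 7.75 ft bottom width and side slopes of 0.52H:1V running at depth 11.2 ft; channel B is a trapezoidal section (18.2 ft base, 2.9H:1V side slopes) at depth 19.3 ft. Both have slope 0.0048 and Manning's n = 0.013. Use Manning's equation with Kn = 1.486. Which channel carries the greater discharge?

channel B

Channel A: With bottom width b = 7.75 ft and side slope z = 0.52: A = (b + zy)y = (7.75 + 0.52×11.2)×11.2 = 152 ft²; P = b + 2y√(1+z²) = 7.75 + 2×11.2×1.127 = 33 ft. Hydraulic radius R = A/P = 152/33 = 4.607 ft. Q_A = (1.486/0.013)·152·4.607^(2/3)·√0.0048 = 3334 ft³/s.
Channel B: With bottom width b = 18.2 ft and side slope z = 2.9: A = (b + zy)y = (18.2 + 2.9×19.3)×19.3 = 1431 ft²; P = b + 2y√(1+z²) = 18.2 + 2×19.3×3.068 = 136.6 ft. Hydraulic radius R = A/P = 1431/136.6 = 10.48 ft. Q_B = (1.486/0.013)·1431·10.48^(2/3)·√0.0048 = 54290 ft³/s.
Q_A = 3334 ft³/s vs Q_B = 54290 ft³/s, so channel B carries more.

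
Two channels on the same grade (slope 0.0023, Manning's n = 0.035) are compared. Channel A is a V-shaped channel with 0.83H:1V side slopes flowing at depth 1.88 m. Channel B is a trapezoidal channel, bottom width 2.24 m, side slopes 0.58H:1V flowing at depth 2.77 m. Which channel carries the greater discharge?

Channel A: For a triangular section with side slope z = 0.83: A = zy² = 0.83×1.88² = 2.934 m²; P = 2y√(1+z²) = 2×1.88×1.3 = 4.886 m. Hydraulic radius R = A/P = 2.934/4.886 = 0.6003 m. Q_A = (1/0.035)·2.934·0.6003^(2/3)·√0.0023 = 2.861 m³/s.
Channel B: With bottom width b = 2.24 m and side slope z = 0.58: A = (b + zy)y = (2.24 + 0.58×2.77)×2.77 = 10.66 m²; P = b + 2y√(1+z²) = 2.24 + 2×2.77×1.156 = 8.644 m. Hydraulic radius R = A/P = 10.66/8.644 = 1.233 m. Q_B = (1/0.035)·10.66·1.233^(2/3)·√0.0023 = 16.78 m³/s.
Q_A = 2.861 m³/s vs Q_B = 16.78 m³/s, so channel B carries more.

channel B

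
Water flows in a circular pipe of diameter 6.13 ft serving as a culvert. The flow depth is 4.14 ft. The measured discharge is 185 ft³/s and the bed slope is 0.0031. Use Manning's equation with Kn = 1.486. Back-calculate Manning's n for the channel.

n = 0.014

For a circular section of diameter D = 6.13 ft at depth y = 4.14 ft, the central angle is θ = 2 arccos(1 − 2y/D) = 3.858 rad. Then A = (D²/8)(θ − sin θ) = 21.21 ft² and P = Dθ/2 = 11.83 ft.
Hydraulic radius R = A/P = 21.21/11.83 = 1.793 ft.
Rearranging Manning's equation: n = (1.486/Q) A R^(2/3) S^(1/2) = (1.486/185) × 21.21 × 1.793^(2/3) × √0.0031 = 0.014.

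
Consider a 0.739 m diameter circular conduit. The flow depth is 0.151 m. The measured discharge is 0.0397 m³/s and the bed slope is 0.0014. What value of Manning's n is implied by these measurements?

n = 0.012

For a circular section of diameter D = 0.739 m at depth y = 0.151 m, the central angle is θ = 2 arccos(1 − 2y/D) = 1.876 rad. Then A = (D²/8)(θ − sin θ) = 0.06297 m² and P = Dθ/2 = 0.6932 m.
Hydraulic radius R = A/P = 0.06297/0.6932 = 0.09083 m.
Rearranging Manning's equation: n = (1/Q) A R^(2/3) S^(1/2) = (1/0.0397) × 0.06297 × 0.09083^(2/3) × √0.0014 = 0.012.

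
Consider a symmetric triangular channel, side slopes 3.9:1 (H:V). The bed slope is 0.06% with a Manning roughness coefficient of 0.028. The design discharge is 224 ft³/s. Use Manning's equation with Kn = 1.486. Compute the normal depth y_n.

y_n = 4.96 ft

Manning's equation rearranged: A R^(2/3) = nQ / (1.486·√S) = 0.028 × 224 / (1.486 × √0.0006) = 172.3.
At y = 5.49 ft: A R^(2/3) = 225.6 — over.
At y = 4.03 ft: A R^(2/3) = 98.93 — short.
At y = 4.96 ft: A R^(2/3) = 172.1 — matches.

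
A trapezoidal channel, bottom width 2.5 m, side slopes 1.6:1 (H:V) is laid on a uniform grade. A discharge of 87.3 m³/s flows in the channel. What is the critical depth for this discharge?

y_c = 2.92 m

At critical depth, Q² T / (g A³) = 1, i.e. A³/T = Q²/g = 87.3²/9.81 = 776.9.
Trying y = 2.17 m: A³/T = 230.5 — short.
Trying y = 3.36 m: A³/T = 1398 — over.
Trying y = 2.92 m: A³/T = 775.5 — ≈ 776.9.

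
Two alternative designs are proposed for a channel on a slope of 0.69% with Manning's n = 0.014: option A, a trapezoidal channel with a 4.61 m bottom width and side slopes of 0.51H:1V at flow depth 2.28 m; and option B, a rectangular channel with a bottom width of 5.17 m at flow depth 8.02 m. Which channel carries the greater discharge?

Channel A: With bottom width b = 4.61 m and side slope z = 0.51: A = (b + zy)y = (4.61 + 0.51×2.28)×2.28 = 13.16 m²; P = b + 2y√(1+z²) = 4.61 + 2×2.28×1.123 = 9.729 m. Hydraulic radius R = A/P = 13.16/9.729 = 1.353 m. Q_A = (1/0.014)·13.16·1.353^(2/3)·√0.0069 = 95.53 m³/s.
Channel B: Flow area A = b·y = 5.17 × 8.02 = 41.46 m². Wetted perimeter P = b + 2y = 5.17 + 2×8.02 = 21.21 m. Hydraulic radius R = A/P = 41.46/21.21 = 1.955 m. Q_B = (1/0.014)·41.46·1.955^(2/3)·√0.0069 = 384.6 m³/s.
Q_A = 95.53 m³/s vs Q_B = 384.6 m³/s, so channel B carries more.

channel B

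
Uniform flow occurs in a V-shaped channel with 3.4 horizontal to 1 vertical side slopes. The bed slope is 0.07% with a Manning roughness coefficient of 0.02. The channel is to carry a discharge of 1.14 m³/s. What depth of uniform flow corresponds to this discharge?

Manning's equation rearranged: A R^(2/3) = nQ / (1·√S) = 0.02 × 1.14 / (√0.0007) = 0.8618.
Trying y = 0.895 m: A R^(2/3) = 1.55 — too large.
Trying y = 0.718 m: A R^(2/3) = 0.8612 — close enough.

y_n = 0.718 m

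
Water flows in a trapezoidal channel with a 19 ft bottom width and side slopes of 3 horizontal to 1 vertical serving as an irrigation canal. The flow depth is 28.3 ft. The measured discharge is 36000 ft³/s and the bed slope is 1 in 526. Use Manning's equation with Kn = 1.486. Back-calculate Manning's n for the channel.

n = 0.032

With bottom width b = 19 ft and side slope z = 3: A = (b + zy)y = (19 + 3×28.3)×28.3 = 2940 ft²; P = b + 2y√(1+z²) = 19 + 2×28.3×3.162 = 198 ft.
Hydraulic radius R = A/P = 2940/198 = 14.85 ft.
Rearranging Manning's equation: n = (1.486/Q) A R^(2/3) S^(1/2) = (1.486/36000) × 2940 × 14.85^(2/3) × √0.001901 = 0.032.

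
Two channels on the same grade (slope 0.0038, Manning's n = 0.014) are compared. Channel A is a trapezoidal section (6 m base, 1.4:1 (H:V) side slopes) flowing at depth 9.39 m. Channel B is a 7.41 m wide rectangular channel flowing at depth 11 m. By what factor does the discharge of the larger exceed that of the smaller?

3.13

Channel A: With bottom width b = 6 m and side slope z = 1.4: A = (b + zy)y = (6 + 1.4×9.39)×9.39 = 179.8 m²; P = b + 2y√(1+z²) = 6 + 2×9.39×1.72 = 38.31 m. Hydraulic radius R = A/P = 179.8/38.31 = 4.693 m. Q_A = (1/0.014)·179.8·4.693^(2/3)·√0.0038 = 2219 m³/s.
Channel B: Flow area A = b·y = 7.41 × 11 = 81.51 m². Wetted perimeter P = b + 2y = 7.41 + 2×11 = 29.41 m. Hydraulic radius R = A/P = 81.51/29.41 = 2.772 m. Q_B = (1/0.014)·81.51·2.772^(2/3)·√0.0038 = 708.1 m³/s.
The larger discharge is 2219 m³/s and the smaller is 708.1 m³/s; the ratio is 3.13.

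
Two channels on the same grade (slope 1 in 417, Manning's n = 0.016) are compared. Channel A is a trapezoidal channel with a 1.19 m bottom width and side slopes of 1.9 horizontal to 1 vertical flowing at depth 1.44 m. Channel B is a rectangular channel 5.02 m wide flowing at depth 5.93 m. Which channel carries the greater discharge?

Channel A: With bottom width b = 1.19 m and side slope z = 1.9: A = (b + zy)y = (1.19 + 1.9×1.44)×1.44 = 5.653 m²; P = b + 2y√(1+z²) = 1.19 + 2×1.44×2.147 = 7.374 m. Hydraulic radius R = A/P = 5.653/7.374 = 0.7667 m. Q_A = (1/0.016)·5.653·0.7667^(2/3)·√0.002398 = 14.49 m³/s.
Channel B: Flow area A = b·y = 5.02 × 5.93 = 29.77 m². Wetted perimeter P = b + 2y = 5.02 + 2×5.93 = 16.88 m. Hydraulic radius R = A/P = 29.77/16.88 = 1.764 m. Q_B = (1/0.016)·29.77·1.764^(2/3)·√0.002398 = 133 m³/s.
Q_A = 14.49 m³/s vs Q_B = 133 m³/s, so channel B carries more.

channel B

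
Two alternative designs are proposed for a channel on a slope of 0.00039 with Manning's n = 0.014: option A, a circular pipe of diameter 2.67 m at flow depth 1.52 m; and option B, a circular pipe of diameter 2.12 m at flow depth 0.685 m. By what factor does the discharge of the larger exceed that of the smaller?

5.07

Channel A: For a circular section of diameter D = 2.67 m at depth y = 1.52 m, the central angle is θ = 2 arccos(1 − 2y/D) = 3.42 rad. Then A = (D²/8)(θ − sin θ) = 3.292 m² and P = Dθ/2 = 4.565 m. Hydraulic radius R = A/P = 3.292/4.565 = 0.7211 m. Q_A = (1/0.014)·3.292·0.7211^(2/3)·√0.00039 = 3.734 m³/s.
Channel B: For a circular section of diameter D = 2.12 m at depth y = 0.685 m, the central angle is θ = 2 arccos(1 − 2y/D) = 2.418 rad. Then A = (D²/8)(θ − sin θ) = 0.9869 m² and P = Dθ/2 = 2.563 m. Hydraulic radius R = A/P = 0.9869/2.563 = 0.385 m. Q_B = (1/0.014)·0.9869·0.385^(2/3)·√0.00039 = 0.7367 m³/s.
The larger discharge is 3.734 m³/s and the smaller is 0.7367 m³/s; the ratio is 5.07.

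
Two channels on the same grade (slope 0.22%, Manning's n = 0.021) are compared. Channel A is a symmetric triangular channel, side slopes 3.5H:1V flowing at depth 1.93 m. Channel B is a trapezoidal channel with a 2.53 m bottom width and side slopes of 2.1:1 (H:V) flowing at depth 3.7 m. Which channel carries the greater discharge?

Channel A: For a triangular section with side slope z = 3.5: A = zy² = 3.5×1.93² = 13.04 m²; P = 2y√(1+z²) = 2×1.93×3.64 = 14.05 m. Hydraulic radius R = A/P = 13.04/14.05 = 0.9279 m. Q_A = (1/0.021)·13.04·0.9279^(2/3)·√0.0022 = 27.7 m³/s.
Channel B: With bottom width b = 2.53 m and side slope z = 2.1: A = (b + zy)y = (2.53 + 2.1×3.7)×3.7 = 38.11 m²; P = b + 2y√(1+z²) = 2.53 + 2×3.7×2.326 = 19.74 m. Hydraulic radius R = A/P = 38.11/19.74 = 1.93 m. Q_B = (1/0.021)·38.11·1.93^(2/3)·√0.0022 = 132 m³/s.
Q_A = 27.7 m³/s vs Q_B = 132 m³/s, so channel B carries more.

channel B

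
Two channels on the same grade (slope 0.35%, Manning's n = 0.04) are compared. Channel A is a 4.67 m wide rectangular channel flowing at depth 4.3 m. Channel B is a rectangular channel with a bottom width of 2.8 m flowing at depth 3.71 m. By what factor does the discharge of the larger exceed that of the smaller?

2.52

Channel A: Flow area A = b·y = 4.67 × 4.3 = 20.08 m². Wetted perimeter P = b + 2y = 4.67 + 2×4.3 = 13.27 m. Hydraulic radius R = A/P = 20.08/13.27 = 1.513 m. Q_A = (1/0.04)·20.08·1.513^(2/3)·√0.0035 = 39.15 m³/s.
Channel B: Flow area A = b·y = 2.8 × 3.71 = 10.39 m². Wetted perimeter P = b + 2y = 2.8 + 2×3.71 = 10.22 m. Hydraulic radius R = A/P = 10.39/10.22 = 1.016 m. Q_B = (1/0.04)·10.39·1.016^(2/3)·√0.0035 = 15.53 m³/s.
The larger discharge is 39.15 m³/s and the smaller is 15.53 m³/s; the ratio is 2.52.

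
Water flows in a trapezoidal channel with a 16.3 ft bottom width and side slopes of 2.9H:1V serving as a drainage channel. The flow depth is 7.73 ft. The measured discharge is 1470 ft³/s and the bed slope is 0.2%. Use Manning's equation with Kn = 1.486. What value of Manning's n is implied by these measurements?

n = 0.0379

With bottom width b = 16.3 ft and side slope z = 2.9: A = (b + zy)y = (16.3 + 2.9×7.73)×7.73 = 299.3 ft²; P = b + 2y√(1+z²) = 16.3 + 2×7.73×3.068 = 63.72 ft.
Hydraulic radius R = A/P = 299.3/63.72 = 4.696 ft.
Rearranging Manning's equation: n = (1.486/Q) A R^(2/3) S^(1/2) = (1.486/1470) × 299.3 × 4.696^(2/3) × √0.002 = 0.0379.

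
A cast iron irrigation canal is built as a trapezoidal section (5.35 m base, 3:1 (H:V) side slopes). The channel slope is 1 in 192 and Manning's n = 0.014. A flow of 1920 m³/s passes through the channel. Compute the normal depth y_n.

Manning's equation rearranged: A R^(2/3) = nQ / (1·√S) = 0.014 × 1920 / (√0.005208) = 372.5.
Trying y = 7.3 m: A R^(2/3) = 489.6 — high.
Trying y = 5.27 m: A R^(2/3) = 225.9 — low.
Trying y = 6.51 m: A R^(2/3) = 372.1 — close enough.

y_n = 6.51 m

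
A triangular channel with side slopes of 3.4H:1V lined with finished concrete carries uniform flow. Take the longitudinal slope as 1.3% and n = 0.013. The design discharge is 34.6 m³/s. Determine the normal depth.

Manning's equation rearranged: A R^(2/3) = nQ / (1·√S) = 0.013 × 34.6 / (√0.013) = 3.945.
Try y = 1.39 m: A R^(2/3) = 5.014 — high.
Try y = 1.11 m: A R^(2/3) = 2.752 — low.
Try y = 1.27 m: A R^(2/3) = 3.941 — ≈ 3.945.

y_n = 1.27 m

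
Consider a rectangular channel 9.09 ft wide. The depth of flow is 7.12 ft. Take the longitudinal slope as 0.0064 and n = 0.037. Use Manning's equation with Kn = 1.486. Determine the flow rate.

Flow area A = b·y = 9.09 × 7.12 = 64.72 ft². Wetted perimeter P = b + 2y = 9.09 + 2×7.12 = 23.33 ft.
Hydraulic radius R = A/P = 64.72/23.33 = 2.774 ft.
Manning's equation: Q = (1.486/n) A R^(2/3) S^(1/2) = (1.486/0.037) × 64.72 × 2.774^(2/3) × 0.0064^(1/2) = 411 ft³/s.

Q = 411 ft³/s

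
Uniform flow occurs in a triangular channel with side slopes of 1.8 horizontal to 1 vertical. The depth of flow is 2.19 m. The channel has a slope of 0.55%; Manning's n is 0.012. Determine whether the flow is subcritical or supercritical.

For a triangular section with side slope z = 1.8: A = zy² = 1.8×2.19² = 8.633 m²; P = 2y√(1+z²) = 2×2.19×2.059 = 9.019 m.
Hydraulic radius R = A/P = 8.633/9.019 = 0.9572 m.
V = (1/n) R^(2/3) √S = (1/0.012) × 0.9572^(2/3) × √0.0055 = 6.003 m/s. Hydraulic depth D_h = A/T = 8.633/7.884 = 1.095 m.
Froude number Fr = V/√(g·D_h) = 6.003/√(9.81×1.095) = 1.83, which is greater than 1, so the flow is supercritical.

supercritical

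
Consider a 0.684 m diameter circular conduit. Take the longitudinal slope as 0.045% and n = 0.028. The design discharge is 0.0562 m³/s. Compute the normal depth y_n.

y_n = 0.404 m

Manning's equation rearranged: A R^(2/3) = nQ / (1·√S) = 0.028 × 0.0562 / (√0.00045) = 0.07418.
Trying y = 0.512 m: A R^(2/3) = 0.103 — too large.
Trying y = 0.3 m: A R^(2/3) = 0.04505 — too small.
Trying y = 0.404 m: A R^(2/3) = 0.07424 — close enough.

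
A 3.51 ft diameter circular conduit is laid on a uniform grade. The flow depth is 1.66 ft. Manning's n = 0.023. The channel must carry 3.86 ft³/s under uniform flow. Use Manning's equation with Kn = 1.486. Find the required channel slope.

S = 0.00022

For a circular section of diameter D = 3.51 ft at depth y = 1.66 ft, the central angle is θ = 2 arccos(1 − 2y/D) = 3.033 rad. Then A = (D²/8)(θ − sin θ) = 4.505 ft² and P = Dθ/2 = 5.323 ft.
Hydraulic radius R = A/P = 4.505/5.323 = 0.8462 ft.
From Manning's equation, S = [nQ / (1.486 A R^(2/3))]² = [0.023 × 3.86 / (1.486 × 4.505 × 0.8462^(2/3))]² = 0.00022.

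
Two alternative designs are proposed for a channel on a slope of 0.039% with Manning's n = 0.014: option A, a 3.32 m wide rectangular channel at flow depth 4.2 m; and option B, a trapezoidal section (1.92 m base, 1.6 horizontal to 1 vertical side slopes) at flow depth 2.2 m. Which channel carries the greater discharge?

channel A

Channel A: Flow area A = b·y = 3.32 × 4.2 = 13.94 m². Wetted perimeter P = b + 2y = 3.32 + 2×4.2 = 11.72 m. Hydraulic radius R = A/P = 13.94/11.72 = 1.19 m. Q_A = (1/0.014)·13.94·1.19^(2/3)·√0.00039 = 22.09 m³/s.
Channel B: With bottom width b = 1.92 m and side slope z = 1.6: A = (b + zy)y = (1.92 + 1.6×2.2)×2.2 = 11.97 m²; P = b + 2y√(1+z²) = 1.92 + 2×2.2×1.887 = 10.22 m. Hydraulic radius R = A/P = 11.97/10.22 = 1.171 m. Q_B = (1/0.014)·11.97·1.171^(2/3)·√0.00039 = 18.75 m³/s.
Q_A = 22.09 m³/s vs Q_B = 18.75 m³/s, so channel A carries more.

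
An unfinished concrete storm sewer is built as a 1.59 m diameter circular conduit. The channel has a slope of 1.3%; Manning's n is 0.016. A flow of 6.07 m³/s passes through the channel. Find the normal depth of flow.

Manning's equation rearranged: A R^(2/3) = nQ / (1·√S) = 0.016 × 6.07 / (√0.013) = 0.8518.
At y = 1.31 m: A R^(2/3) = 1.078 — over.
At y = 0.749 m: A R^(2/3) = 0.4845 — short.
At y = 1.07 m: A R^(2/3) = 0.8524 — matches.

y_n = 1.07 m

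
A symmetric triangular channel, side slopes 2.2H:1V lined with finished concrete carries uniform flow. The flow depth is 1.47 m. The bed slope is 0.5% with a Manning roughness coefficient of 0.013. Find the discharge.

For a triangular section with side slope z = 2.2: A = zy² = 2.2×1.47² = 4.754 m²; P = 2y√(1+z²) = 2×1.47×2.417 = 7.105 m.
Hydraulic radius R = A/P = 4.754/7.105 = 0.6691 m.
Manning's equation: Q = (1/n) A R^(2/3) S^(1/2) = (1/0.013) × 4.754 × 0.6691^(2/3) × 0.005^(1/2) = 19.8 m³/s.

Q = 19.8 m³/s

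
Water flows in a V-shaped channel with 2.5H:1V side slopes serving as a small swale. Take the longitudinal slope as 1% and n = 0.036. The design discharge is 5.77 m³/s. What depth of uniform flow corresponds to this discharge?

y_n = 1.13 m

Manning's equation rearranged: A R^(2/3) = nQ / (1·√S) = 0.036 × 5.77 / (√0.01) = 2.077.
At y = 1.32 m: A R^(2/3) = 3.143 — high.
At y = 1.01 m: A R^(2/3) = 1.539 — low.
At y = 1.13 m: A R^(2/3) = 2.076 — close enough.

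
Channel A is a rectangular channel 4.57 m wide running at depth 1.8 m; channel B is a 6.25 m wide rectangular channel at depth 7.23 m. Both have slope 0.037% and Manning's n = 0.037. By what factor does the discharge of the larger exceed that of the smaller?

9.2

Channel A: Flow area A = b·y = 4.57 × 1.8 = 8.226 m². Wetted perimeter P = b + 2y = 4.57 + 2×1.8 = 8.17 m. Hydraulic radius R = A/P = 8.226/8.17 = 1.007 m. Q_A = (1/0.037)·8.226·1.007^(2/3)·√0.00037 = 4.296 m³/s.
Channel B: Flow area A = b·y = 6.25 × 7.23 = 45.19 m². Wetted perimeter P = b + 2y = 6.25 + 2×7.23 = 20.71 m. Hydraulic radius R = A/P = 45.19/20.71 = 2.182 m. Q_B = (1/0.037)·45.19·2.182^(2/3)·√0.00037 = 39.52 m³/s.
The larger discharge is 39.52 m³/s and the smaller is 4.296 m³/s; the ratio is 9.2.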